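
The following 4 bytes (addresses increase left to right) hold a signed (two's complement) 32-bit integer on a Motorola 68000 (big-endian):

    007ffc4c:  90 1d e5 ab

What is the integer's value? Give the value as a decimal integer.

-1877088853

Big-endian stores the most-significant byte at the lowest address.
The bytes are already most-significant first: 0x901DE5AB.
Top bit is set, so as a signed 32-bit value this is 0x901DE5AB − 2^32 = -1877088853.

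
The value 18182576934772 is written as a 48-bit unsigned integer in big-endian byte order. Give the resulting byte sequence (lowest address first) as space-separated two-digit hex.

10 89 76 0A 0F 74

18182576934772 in hexadecimal, padded to 48 bits, is 0x1089760A0F74.
Split into bytes (most-significant first): 10 89 76 0A 0F 74.
Big-endian stores the most-significant byte at the lowest address.
So the memory order matches the most-significant-first order: 10 89 76 0A 0F 74.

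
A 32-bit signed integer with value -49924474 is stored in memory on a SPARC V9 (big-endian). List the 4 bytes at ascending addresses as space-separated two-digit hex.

FD 06 36 86

Two's complement of -49924474 in 32 bits: 49924474 = 0x02F9C97A; invert → 0xFD063685; add 1 → 0xFD063686.
Split into bytes (most-significant first): FD 06 36 86.
In big-endian order the high byte comes first in memory.
So the memory order matches the most-significant-first order: FD 06 36 86.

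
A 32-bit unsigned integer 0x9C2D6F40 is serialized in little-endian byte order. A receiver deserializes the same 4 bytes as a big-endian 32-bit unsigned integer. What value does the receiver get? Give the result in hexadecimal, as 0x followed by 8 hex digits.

Stored little-endian, the bytes at ascending addresses are 40 6F 2D 9C.
Read back as big-endian, the last byte is least significant, giving 0x406F2D9C.

0x406F2D9C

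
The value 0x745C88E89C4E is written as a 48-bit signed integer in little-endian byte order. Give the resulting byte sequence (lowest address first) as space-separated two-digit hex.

4E 9C E8 88 5C 74

Split into bytes (most-significant first): 74 5C 88 E8 9C 4E.
Little-endian: lowest address holds the least-significant byte.
So at ascending addresses the bytes are 4E 9C E8 88 5C 74.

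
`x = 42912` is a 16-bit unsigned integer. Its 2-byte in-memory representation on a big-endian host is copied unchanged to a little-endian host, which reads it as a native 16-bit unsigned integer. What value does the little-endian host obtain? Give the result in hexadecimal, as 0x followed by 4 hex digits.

42912 in 16-bit hexadecimal is 0xA7A0.
Stored big-endian, the bytes at ascending addresses are A7 A0.
Read back as little-endian, the first byte is least significant, giving 0xA0A7.

0xA0A7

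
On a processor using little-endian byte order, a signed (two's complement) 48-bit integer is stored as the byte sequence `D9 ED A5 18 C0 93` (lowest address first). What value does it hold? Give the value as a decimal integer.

In little-endian order the low byte comes first in memory.
Reassemble most-significant byte first: 93 C0 18 A5 ED D9 → 0x93C018A5EDD9.
Top bit is set, so as a signed 48-bit value this is 0x93C018A5EDD9 − 2^48 = -119021720179239.

-119021720179239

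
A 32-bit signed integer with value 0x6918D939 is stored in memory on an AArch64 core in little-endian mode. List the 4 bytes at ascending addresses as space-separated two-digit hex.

Split into bytes (most-significant first): 69 18 D9 39.
In little-endian order the low byte comes first in memory.
So at ascending addresses the bytes are 39 D9 18 69.

39 D9 18 69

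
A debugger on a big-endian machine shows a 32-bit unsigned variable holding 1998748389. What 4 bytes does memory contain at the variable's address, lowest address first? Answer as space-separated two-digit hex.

77 22 7A E5

1998748389 in hexadecimal, padded to 32 bits, is 0x77227AE5.
Split into bytes (most-significant first): 77 22 7A E5.
Big-endian: lowest address holds the most-significant byte.
So the memory order matches the most-significant-first order: 77 22 7A E5.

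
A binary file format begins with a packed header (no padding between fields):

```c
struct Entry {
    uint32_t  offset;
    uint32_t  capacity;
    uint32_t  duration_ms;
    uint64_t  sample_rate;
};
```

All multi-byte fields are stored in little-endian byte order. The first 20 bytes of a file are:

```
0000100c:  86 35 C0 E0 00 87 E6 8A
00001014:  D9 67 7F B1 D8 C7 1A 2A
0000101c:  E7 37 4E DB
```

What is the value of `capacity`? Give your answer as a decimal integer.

2330363648

`capacity` follows `offset` (4 bytes), so it starts at byte offset 4 and occupies 4 bytes.
Bytes at offsets 4..7: 00 87 E6 8A.
In little-endian order the low byte comes first in memory.
Reassemble most-significant byte first: 8A E6 87 00 → 0x8AE68700.
0x8AE68700 = 2330363648.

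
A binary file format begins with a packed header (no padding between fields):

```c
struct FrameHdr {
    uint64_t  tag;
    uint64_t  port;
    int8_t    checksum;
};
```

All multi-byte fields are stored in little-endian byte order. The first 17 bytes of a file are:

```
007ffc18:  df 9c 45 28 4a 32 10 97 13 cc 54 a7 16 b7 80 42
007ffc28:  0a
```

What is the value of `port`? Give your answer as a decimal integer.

4792031311446723603

`port` follows `tag` (8 bytes), so it starts at byte offset 8 and occupies 8 bytes.
Bytes at offsets 8..15: 13 CC 54 A7 16 B7 80 42.
Little-endian: lowest address holds the least-significant byte.
Reassemble most-significant byte first: 42 80 B7 16 A7 54 CC 13 → 0x4280B716A754CC13.
0x4280B716A754CC13 = 4792031311446723603.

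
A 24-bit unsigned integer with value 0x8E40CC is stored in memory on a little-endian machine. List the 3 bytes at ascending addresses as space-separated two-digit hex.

CC 40 8E

Split into bytes (most-significant first): 8E 40 CC.
Little-endian: lowest address holds the least-significant byte.
So at ascending addresses the bytes are CC 40 8E.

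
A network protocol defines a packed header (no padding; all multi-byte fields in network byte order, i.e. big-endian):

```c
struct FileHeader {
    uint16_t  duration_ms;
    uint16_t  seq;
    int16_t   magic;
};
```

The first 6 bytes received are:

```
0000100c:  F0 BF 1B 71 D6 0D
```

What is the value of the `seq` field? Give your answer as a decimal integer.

7025

`seq` follows `duration_ms` (2 bytes), so it starts at byte offset 2 and occupies 2 bytes.
Bytes at offsets 2..3: 1B 71.
Big-endian stores the most-significant byte at the lowest address.
The bytes are already most-significant first: 0x1B71.
0x1B71 = 7025.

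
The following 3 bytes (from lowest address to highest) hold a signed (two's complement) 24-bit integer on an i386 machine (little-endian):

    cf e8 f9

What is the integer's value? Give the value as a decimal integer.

Little-endian: lowest address holds the least-significant byte.
Reassemble most-significant byte first: F9 E8 CF → 0xF9E8CF.
Top bit is set, so as a signed 24-bit value this is 0xF9E8CF − 2^24 = -399153.

-399153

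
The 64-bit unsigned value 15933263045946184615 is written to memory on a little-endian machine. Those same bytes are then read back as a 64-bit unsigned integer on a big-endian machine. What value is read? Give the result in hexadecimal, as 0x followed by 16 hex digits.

0xA7137B7E52521EDD

15933263045946184615 in 64-bit hexadecimal is 0xDD1E52527E7B13A7.
Stored little-endian, the bytes at ascending addresses are A7 13 7B 7E 52 52 1E DD.
Read back as big-endian, the last byte is least significant, giving 0xA7137B7E52521EDD.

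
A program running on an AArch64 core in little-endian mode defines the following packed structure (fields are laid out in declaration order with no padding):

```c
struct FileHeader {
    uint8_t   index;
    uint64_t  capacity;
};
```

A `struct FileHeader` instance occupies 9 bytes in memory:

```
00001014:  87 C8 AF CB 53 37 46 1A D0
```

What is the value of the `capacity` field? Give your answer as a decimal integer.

14995375112726491080

`capacity` follows `index` (1 byte), so it starts at byte offset 1 and occupies 8 bytes.
Bytes at offsets 1..8: C8 AF CB 53 37 46 1A D0.
Little-endian: lowest address holds the least-significant byte.
Reassemble most-significant byte first: D0 1A 46 37 53 CB AF C8 → 0xD01A463753CBAFC8.
0xD01A463753CBAFC8 = 14995375112726491080.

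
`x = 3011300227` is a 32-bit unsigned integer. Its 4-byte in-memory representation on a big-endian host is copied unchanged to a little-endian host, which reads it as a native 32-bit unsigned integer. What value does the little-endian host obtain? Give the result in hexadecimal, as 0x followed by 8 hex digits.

3011300227 in 32-bit hexadecimal is 0xB37CCB83.
Stored big-endian, the bytes at ascending addresses are B3 7C CB 83.
Read back as little-endian, the first byte is least significant, giving 0x83CB7CB3.

0x83CB7CB3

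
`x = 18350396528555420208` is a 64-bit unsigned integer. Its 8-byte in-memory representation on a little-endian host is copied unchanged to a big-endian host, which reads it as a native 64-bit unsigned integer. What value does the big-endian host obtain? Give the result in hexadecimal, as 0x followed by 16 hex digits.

18350396528555420208 in 64-bit hexadecimal is 0xFEA9B46B0C1B6A30.
Stored little-endian, the bytes at ascending addresses are 30 6A 1B 0C 6B B4 A9 FE.
Read back as big-endian, the last byte is least significant, giving 0x306A1B0C6BB4A9FE.

0x306A1B0C6BB4A9FE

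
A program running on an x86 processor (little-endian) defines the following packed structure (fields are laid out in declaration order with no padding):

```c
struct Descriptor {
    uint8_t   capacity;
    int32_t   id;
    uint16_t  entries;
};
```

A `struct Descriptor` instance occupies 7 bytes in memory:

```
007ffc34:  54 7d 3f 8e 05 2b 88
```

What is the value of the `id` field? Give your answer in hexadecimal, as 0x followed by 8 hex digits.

`id` follows `capacity` (1 byte), so it starts at byte offset 1 and occupies 4 bytes.
Bytes at offsets 1..4: 7D 3F 8E 05.
Little-endian stores the least-significant byte at the lowest address.
Reassemble most-significant byte first: 05 8E 3F 7D → 0x058E3F7D.

0x058E3F7D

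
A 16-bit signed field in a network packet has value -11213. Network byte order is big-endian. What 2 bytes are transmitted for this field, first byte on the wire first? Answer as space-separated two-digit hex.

Two's complement of -11213 in 16 bits: 11213 = 0x2BCD; invert → 0xD432; add 1 → 0xD433.
Split into bytes (most-significant first): D4 33.
Big-endian: lowest address holds the most-significant byte.
So the memory order matches the most-significant-first order: D4 33.

D4 33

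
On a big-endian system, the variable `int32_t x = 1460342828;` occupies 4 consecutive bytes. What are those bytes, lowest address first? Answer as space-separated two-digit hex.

1460342828 in hexadecimal, padded to 32 bits, is 0x570B102C.
Split into bytes (most-significant first): 57 0B 10 2C.
Big-endian stores the most-significant byte at the lowest address.
So the memory order matches the most-significant-first order: 57 0B 10 2C.

57 0B 10 2C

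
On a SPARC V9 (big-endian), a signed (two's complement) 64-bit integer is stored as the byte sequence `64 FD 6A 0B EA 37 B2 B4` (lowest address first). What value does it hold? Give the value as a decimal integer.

7277089172307292852

Big-endian stores the most-significant byte at the lowest address.
The bytes are already most-significant first: 0x64FD6A0BEA37B2B4.
0x64FD6A0BEA37B2B4 = 7277089172307292852.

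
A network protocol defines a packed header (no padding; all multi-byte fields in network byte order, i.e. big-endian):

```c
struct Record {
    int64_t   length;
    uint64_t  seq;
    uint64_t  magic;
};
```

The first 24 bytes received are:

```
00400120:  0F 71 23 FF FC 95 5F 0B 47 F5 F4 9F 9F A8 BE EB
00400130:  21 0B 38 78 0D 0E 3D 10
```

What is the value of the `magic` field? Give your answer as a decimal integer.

`magic` follows `length` (8 B), `seq` (8 B), so it starts at offset 8 + 8 = 16 and occupies 8 bytes.
Bytes at offsets 16..23: 21 0B 38 78 0D 0E 3D 10.
In big-endian order the high byte comes first in memory.
The bytes are already most-significant first: 0x210B38780D0E3D10.
0x210B38780D0E3D10 = 2381058916261707024.

2381058916261707024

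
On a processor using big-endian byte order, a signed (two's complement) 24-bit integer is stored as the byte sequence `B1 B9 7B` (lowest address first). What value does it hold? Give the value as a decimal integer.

Big-endian: lowest address holds the most-significant byte.
The bytes are already most-significant first: 0xB1B97B.
Top bit is set, so as a signed 24-bit value this is 0xB1B97B − 2^24 = -5129861.

-5129861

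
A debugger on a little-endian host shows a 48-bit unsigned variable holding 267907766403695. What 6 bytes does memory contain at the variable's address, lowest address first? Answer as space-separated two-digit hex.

6F C2 3F 23 A9 F3

267907766403695 in hexadecimal, padded to 48 bits, is 0xF3A9233FC26F.
Split into bytes (most-significant first): F3 A9 23 3F C2 6F.
Little-endian stores the least-significant byte at the lowest address.
So at ascending addresses the bytes are 6F C2 3F 23 A9 F3.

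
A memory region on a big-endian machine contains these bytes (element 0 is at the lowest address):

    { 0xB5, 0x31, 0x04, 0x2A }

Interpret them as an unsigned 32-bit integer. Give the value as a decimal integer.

Big-endian stores the most-significant byte at the lowest address.
The bytes are already most-significant first: 0xB531042A.
0xB531042A = 3039888426.

3039888426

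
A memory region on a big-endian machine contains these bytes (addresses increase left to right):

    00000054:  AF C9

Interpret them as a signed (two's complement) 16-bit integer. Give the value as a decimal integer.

-20535

Big-endian stores the most-significant byte at the lowest address.
The bytes are already most-significant first: 0xAFC9.
Top bit is set, so as a signed 16-bit value this is 0xAFC9 − 2^16 = -20535.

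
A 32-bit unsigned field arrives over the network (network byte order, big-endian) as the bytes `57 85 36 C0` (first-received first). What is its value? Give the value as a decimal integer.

In big-endian order the high byte comes first in memory.
The bytes are already most-significant first: 0x578536C0.
0x578536C0 = 1468348096.

1468348096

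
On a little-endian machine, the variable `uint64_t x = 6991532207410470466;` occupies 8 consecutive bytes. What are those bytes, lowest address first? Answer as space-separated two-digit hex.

6991532207410470466 in hexadecimal, padded to 64 bits, is 0x6106E97FFA675E42.
Split into bytes (most-significant first): 61 06 E9 7F FA 67 5E 42.
Little-endian stores the least-significant byte at the lowest address.
So at ascending addresses the bytes are 42 5E 67 FA 7F E9 06 61.

42 5E 67 FA 7F E9 06 61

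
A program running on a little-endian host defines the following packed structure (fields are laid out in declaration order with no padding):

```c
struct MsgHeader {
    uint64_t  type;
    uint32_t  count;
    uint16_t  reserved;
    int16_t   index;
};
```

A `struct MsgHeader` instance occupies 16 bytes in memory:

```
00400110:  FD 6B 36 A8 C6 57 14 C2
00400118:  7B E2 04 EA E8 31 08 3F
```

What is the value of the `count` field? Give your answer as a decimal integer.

3926188667

`count` follows `type` (8 bytes), so it starts at byte offset 8 and occupies 4 bytes.
Bytes at offsets 8..11: 7B E2 04 EA.
Little-endian: lowest address holds the least-significant byte.
Reassemble most-significant byte first: EA 04 E2 7B → 0xEA04E27B.
0xEA04E27B = 3926188667.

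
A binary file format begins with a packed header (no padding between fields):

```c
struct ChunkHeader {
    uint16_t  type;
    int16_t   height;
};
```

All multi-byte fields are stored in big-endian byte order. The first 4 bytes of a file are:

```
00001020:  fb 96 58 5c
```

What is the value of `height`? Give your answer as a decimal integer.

22620

`height` follows `type` (2 bytes), so it starts at byte offset 2 and occupies 2 bytes.
Bytes at offsets 2..3: 58 5C.
Big-endian: lowest address holds the most-significant byte.
The bytes are already most-significant first: 0x585C.
0x585C = 22620.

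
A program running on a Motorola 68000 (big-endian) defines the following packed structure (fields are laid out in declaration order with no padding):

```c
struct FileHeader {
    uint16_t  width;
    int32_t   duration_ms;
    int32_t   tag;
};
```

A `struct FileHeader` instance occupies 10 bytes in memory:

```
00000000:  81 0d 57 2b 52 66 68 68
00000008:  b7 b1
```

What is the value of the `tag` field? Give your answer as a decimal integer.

1751693233

`tag` follows `width` (2 B), `duration_ms` (4 B), so it starts at offset 2 + 4 = 6 and occupies 4 bytes.
Bytes at offsets 6..9: 68 68 B7 B1.
Big-endian stores the most-significant byte at the lowest address.
The bytes are already most-significant first: 0x6868B7B1.
0x6868B7B1 = 1751693233.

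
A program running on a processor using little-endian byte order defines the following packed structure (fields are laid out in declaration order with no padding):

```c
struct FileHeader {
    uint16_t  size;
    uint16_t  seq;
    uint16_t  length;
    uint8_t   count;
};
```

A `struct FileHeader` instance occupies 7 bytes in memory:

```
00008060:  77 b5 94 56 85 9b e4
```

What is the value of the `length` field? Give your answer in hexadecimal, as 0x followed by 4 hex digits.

0x9B85

`length` follows `size` (2 B), `seq` (2 B), so it starts at offset 2 + 2 = 4 and occupies 2 bytes.
Bytes at offsets 4..5: 85 9B.
In little-endian order the low byte comes first in memory.
Reassemble most-significant byte first: 9B 85 → 0x9B85.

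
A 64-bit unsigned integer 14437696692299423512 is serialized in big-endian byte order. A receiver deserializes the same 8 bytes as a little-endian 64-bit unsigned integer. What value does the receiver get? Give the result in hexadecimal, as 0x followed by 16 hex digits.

14437696692299423512 in 64-bit hexadecimal is 0xC85D00A5BF56DF18.
Stored big-endian, the bytes at ascending addresses are C8 5D 00 A5 BF 56 DF 18.
Read back as little-endian, the first byte is least significant, giving 0x18DF56BFA5005DC8.

0x18DF56BFA5005DC8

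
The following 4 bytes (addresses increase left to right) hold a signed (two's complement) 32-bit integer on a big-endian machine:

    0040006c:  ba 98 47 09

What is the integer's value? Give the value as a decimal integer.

In big-endian order the high byte comes first in memory.
The bytes are already most-significant first: 0xBA984709.
Top bit is set, so as a signed 32-bit value this is 0xBA984709 − 2^32 = -1164425463.

-1164425463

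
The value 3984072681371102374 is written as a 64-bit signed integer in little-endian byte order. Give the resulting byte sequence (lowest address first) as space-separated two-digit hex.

3984072681371102374 in hexadecimal, padded to 64 bits, is 0x374A44FEC4766CA6.
Split into bytes (most-significant first): 37 4A 44 FE C4 76 6C A6.
Little-endian: lowest address holds the least-significant byte.
So at ascending addresses the bytes are A6 6C 76 C4 FE 44 4A 37.

A6 6C 76 C4 FE 44 4A 37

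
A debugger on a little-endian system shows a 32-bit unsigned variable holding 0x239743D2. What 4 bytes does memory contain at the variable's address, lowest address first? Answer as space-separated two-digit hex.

D2 43 97 23

Split into bytes (most-significant first): 23 97 43 D2.
In little-endian order the low byte comes first in memory.
So at ascending addresses the bytes are D2 43 97 23.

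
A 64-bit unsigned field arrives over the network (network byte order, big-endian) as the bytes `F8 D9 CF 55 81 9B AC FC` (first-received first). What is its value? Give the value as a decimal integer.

17931591357505973500

In big-endian order the high byte comes first in memory.
The bytes are already most-significant first: 0xF8D9CF55819BACFC.
0xF8D9CF55819BACFC = 17931591357505973500.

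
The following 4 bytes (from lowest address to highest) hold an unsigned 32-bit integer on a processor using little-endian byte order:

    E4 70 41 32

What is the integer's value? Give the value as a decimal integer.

843149540

Little-endian stores the least-significant byte at the lowest address.
Reassemble most-significant byte first: 32 41 70 E4 → 0x324170E4.
0x324170E4 = 843149540.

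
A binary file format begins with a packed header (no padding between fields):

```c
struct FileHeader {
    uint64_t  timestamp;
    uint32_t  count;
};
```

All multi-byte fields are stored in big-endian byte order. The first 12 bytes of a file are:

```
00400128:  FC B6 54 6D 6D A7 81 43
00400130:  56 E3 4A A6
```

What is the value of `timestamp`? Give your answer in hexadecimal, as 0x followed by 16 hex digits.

0xFCB6546D6DA78143

`timestamp` is the first field, at byte offset 0, occupying 8 bytes.
Bytes at offsets 0..7: FC B6 54 6D 6D A7 81 43.
Big-endian: lowest address holds the most-significant byte.
The bytes are already most-significant first: 0xFCB6546D6DA78143.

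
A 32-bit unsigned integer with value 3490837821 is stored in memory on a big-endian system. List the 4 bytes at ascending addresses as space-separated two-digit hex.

3490837821 in hexadecimal, padded to 32 bits, is 0xD011F53D.
Split into bytes (most-significant first): D0 11 F5 3D.
In big-endian order the high byte comes first in memory.
So the memory order matches the most-significant-first order: D0 11 F5 3D.

D0 11 F5 3D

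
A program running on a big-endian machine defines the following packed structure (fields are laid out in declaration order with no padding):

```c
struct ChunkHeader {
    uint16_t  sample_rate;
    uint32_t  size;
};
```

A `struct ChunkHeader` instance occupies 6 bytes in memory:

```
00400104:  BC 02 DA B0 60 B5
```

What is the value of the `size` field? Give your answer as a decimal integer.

3668992181

`size` follows `sample_rate` (2 bytes), so it starts at byte offset 2 and occupies 4 bytes.
Bytes at offsets 2..5: DA B0 60 B5.
In big-endian order the high byte comes first in memory.
The bytes are already most-significant first: 0xDAB060B5.
0xDAB060B5 = 3668992181.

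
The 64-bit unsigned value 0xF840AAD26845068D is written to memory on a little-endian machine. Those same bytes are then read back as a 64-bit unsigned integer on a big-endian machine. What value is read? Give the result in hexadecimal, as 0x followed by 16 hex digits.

Stored little-endian, the bytes at ascending addresses are 8D 06 45 68 D2 AA 40 F8.
Read back as big-endian, the last byte is least significant, giving 0x8D064568D2AA40F8.

0x8D064568D2AA40F8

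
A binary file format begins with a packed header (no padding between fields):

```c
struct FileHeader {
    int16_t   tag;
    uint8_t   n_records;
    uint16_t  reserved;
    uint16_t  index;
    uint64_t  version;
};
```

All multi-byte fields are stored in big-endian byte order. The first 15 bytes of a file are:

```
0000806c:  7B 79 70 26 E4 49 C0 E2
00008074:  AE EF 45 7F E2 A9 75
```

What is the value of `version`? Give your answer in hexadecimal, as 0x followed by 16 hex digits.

0xE2AEEF457FE2A975

`version` follows `tag` (2 B), `n_records` (1 B), `reserved` (2 B), `index` (2 B), so it starts at offset 2 + 1 + 2 + 2 = 7 and occupies 8 bytes.
Bytes at offsets 7..14: E2 AE EF 45 7F E2 A9 75.
In big-endian order the high byte comes first in memory.
The bytes are already most-significant first: 0xE2AEEF457FE2A975.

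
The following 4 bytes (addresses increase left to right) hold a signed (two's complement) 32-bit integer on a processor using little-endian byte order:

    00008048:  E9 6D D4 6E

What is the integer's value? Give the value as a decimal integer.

In little-endian order the low byte comes first in memory.
Reassemble most-significant byte first: 6E D4 6D E9 → 0x6ED46DE9.
0x6ED46DE9 = 1859415529.

1859415529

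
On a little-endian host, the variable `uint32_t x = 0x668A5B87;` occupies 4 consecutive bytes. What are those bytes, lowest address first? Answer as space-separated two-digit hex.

Split into bytes (most-significant first): 66 8A 5B 87.
In little-endian order the low byte comes first in memory.
So at ascending addresses the bytes are 87 5B 8A 66.

87 5B 8A 66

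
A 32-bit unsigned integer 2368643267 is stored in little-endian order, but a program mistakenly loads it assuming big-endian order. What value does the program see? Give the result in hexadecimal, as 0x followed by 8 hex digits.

0xC3A02E8D

2368643267 in 32-bit hexadecimal is 0x8D2EA0C3.
Stored little-endian, the bytes at ascending addresses are C3 A0 2E 8D.
Read back as big-endian, the last byte is least significant, giving 0xC3A02E8D.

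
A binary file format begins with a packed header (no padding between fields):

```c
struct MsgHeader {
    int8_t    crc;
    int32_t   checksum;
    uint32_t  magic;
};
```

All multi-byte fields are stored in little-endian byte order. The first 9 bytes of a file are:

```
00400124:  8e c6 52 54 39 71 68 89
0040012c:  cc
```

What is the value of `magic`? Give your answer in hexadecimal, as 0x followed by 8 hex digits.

0xCC896871

`magic` follows `crc` (1 B), `checksum` (4 B), so it starts at offset 1 + 4 = 5 and occupies 4 bytes.
Bytes at offsets 5..8: 71 68 89 CC.
Little-endian stores the least-significant byte at the lowest address.
Reassemble most-significant byte first: CC 89 68 71 → 0xCC896871.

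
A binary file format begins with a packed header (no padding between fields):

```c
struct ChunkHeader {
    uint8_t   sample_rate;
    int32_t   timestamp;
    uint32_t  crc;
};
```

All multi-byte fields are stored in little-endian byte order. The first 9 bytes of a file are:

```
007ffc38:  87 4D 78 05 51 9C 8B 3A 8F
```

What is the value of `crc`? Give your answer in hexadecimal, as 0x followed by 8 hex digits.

`crc` follows `sample_rate` (1 B), `timestamp` (4 B), so it starts at offset 1 + 4 = 5 and occupies 4 bytes.
Bytes at offsets 5..8: 9C 8B 3A 8F.
Little-endian stores the least-significant byte at the lowest address.
Reassemble most-significant byte first: 8F 3A 8B 9C → 0x8F3A8B9C.

0x8F3A8B9C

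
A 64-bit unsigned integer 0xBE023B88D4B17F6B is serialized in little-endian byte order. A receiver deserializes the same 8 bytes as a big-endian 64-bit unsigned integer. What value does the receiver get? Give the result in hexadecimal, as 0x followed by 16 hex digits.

0x6B7FB1D4883B02BE

Stored little-endian, the bytes at ascending addresses are 6B 7F B1 D4 88 3B 02 BE.
Read back as big-endian, the last byte is least significant, giving 0x6B7FB1D4883B02BE.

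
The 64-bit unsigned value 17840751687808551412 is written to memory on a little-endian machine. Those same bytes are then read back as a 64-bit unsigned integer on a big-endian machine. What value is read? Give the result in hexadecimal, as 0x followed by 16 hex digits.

17840751687808551412 in 64-bit hexadecimal is 0xF7971522BDC789F4.
Stored little-endian, the bytes at ascending addresses are F4 89 C7 BD 22 15 97 F7.
Read back as big-endian, the last byte is least significant, giving 0xF489C7BD221597F7.

0xF489C7BD221597F7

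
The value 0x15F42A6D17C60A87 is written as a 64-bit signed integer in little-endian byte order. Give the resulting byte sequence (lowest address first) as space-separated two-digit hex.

Split into bytes (most-significant first): 15 F4 2A 6D 17 C6 0A 87.
Little-endian stores the least-significant byte at the lowest address.
So at ascending addresses the bytes are 87 0A C6 17 6D 2A F4 15.

87 0A C6 17 6D 2A F4 15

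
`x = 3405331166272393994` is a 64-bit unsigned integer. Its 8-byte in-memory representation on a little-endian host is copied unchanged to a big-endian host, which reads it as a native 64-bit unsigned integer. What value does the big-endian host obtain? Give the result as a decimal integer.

762017962363863599

3405331166272393994 in 64-bit hexadecimal is 0x2F422AA74C3B930A.
Stored little-endian, the bytes at ascending addresses are 0A 93 3B 4C A7 2A 42 2F.
Read back as big-endian, the last byte is least significant, giving 0x0A933B4CA72A422F.
0x0A933B4CA72A422F = 762017962363863599.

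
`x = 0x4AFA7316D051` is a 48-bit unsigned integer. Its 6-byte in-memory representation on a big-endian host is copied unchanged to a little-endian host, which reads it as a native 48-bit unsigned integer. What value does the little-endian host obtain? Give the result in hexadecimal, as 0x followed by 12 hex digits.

Stored big-endian, the bytes at ascending addresses are 4A FA 73 16 D0 51.
Read back as little-endian, the first byte is least significant, giving 0x51D01673FA4A.

0x51D01673FA4A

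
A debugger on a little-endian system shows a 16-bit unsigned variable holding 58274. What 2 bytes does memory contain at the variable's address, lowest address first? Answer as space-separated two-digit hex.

58274 in hexadecimal, padded to 16 bits, is 0xE3A2.
Split into bytes (most-significant first): E3 A2.
Little-endian stores the least-significant byte at the lowest address.
So at ascending addresses the bytes are A2 E3.

A2 E3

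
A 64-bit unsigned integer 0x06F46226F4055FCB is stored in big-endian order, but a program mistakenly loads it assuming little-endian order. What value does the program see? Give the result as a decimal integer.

Stored big-endian, the bytes at ascending addresses are 06 F4 62 26 F4 05 5F CB.
Read back as little-endian, the first byte is least significant, giving 0xCB5F05F42662F406.
0xCB5F05F42662F406 = 14654438258661061638.

14654438258661061638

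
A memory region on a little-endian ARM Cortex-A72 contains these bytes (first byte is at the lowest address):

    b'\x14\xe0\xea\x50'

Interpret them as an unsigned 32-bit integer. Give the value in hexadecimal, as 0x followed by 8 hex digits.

In little-endian order the low byte comes first in memory.
Reassemble most-significant byte first: 50 EA E0 14 → 0x50EAE014.

0x50EAE014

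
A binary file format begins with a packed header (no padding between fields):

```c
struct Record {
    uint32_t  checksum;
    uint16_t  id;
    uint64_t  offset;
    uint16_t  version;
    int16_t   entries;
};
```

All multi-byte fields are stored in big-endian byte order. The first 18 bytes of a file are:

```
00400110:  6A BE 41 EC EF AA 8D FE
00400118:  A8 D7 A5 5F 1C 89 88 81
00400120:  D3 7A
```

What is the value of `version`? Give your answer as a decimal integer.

34945

`version` follows `checksum` (4 B), `id` (2 B), `offset` (8 B), so it starts at offset 4 + 2 + 8 = 14 and occupies 2 bytes.
Bytes at offsets 14..15: 88 81.
In big-endian order the high byte comes first in memory.
The bytes are already most-significant first: 0x8881.
0x8881 = 34945.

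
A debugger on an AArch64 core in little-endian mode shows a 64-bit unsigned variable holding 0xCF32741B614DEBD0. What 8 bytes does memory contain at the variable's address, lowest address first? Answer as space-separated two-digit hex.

D0 EB 4D 61 1B 74 32 CF

Split into bytes (most-significant first): CF 32 74 1B 61 4D EB D0.
In little-endian order the low byte comes first in memory.
So at ascending addresses the bytes are D0 EB 4D 61 1B 74 32 CF.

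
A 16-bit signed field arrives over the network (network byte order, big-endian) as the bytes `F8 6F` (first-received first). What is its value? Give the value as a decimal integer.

Big-endian stores the most-significant byte at the lowest address.
The bytes are already most-significant first: 0xF86F.
Top bit is set, so as a signed 16-bit value this is 0xF86F − 2^16 = -1937.

-1937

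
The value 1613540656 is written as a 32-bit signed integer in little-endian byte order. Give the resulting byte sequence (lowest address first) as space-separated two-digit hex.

1613540656 in hexadecimal, padded to 32 bits, is 0x602CAD30.
Split into bytes (most-significant first): 60 2C AD 30.
Little-endian: lowest address holds the least-significant byte.
So at ascending addresses the bytes are 30 AD 2C 60.

30 AD 2C 60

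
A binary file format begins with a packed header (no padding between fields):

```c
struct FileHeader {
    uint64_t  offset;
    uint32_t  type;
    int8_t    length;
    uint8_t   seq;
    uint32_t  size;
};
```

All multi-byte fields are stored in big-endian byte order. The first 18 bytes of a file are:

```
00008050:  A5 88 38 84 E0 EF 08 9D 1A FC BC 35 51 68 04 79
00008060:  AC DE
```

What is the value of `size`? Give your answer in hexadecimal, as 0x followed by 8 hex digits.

0x0479ACDE

`size` follows `offset` (8 B), `type` (4 B), `length` (1 B), `seq` (1 B), so it starts at offset 8 + 4 + 1 + 1 = 14 and occupies 4 bytes.
Bytes at offsets 14..17: 04 79 AC DE.
Big-endian: lowest address holds the most-significant byte.
The bytes are already most-significant first: 0x0479ACDE.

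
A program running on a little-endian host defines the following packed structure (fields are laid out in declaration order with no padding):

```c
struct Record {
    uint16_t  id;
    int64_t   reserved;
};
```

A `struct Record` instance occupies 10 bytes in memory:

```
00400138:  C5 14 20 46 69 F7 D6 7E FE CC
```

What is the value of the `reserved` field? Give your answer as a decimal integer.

-3675360784148773344

`reserved` follows `id` (2 bytes), so it starts at byte offset 2 and occupies 8 bytes.
Bytes at offsets 2..9: 20 46 69 F7 D6 7E FE CC.
In little-endian order the low byte comes first in memory.
Reassemble most-significant byte first: CC FE 7E D6 F7 69 46 20 → 0xCCFE7ED6F7694620.
Top bit is set, so as a signed 64-bit value this is 0xCCFE7ED6F7694620 − 2^64 = -3675360784148773344.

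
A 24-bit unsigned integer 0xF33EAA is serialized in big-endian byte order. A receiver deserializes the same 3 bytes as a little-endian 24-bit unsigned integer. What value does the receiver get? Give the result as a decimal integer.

Stored big-endian, the bytes at ascending addresses are F3 3E AA.
Read back as little-endian, the first byte is least significant, giving 0xAA3EF3.
0xAA3EF3 = 11157235.

11157235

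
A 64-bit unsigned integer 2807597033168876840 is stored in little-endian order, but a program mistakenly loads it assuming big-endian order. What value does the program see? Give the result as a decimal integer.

2933383062938383910

2807597033168876840 in 64-bit hexadecimal is 0x26F696A05A78B528.
Stored little-endian, the bytes at ascending addresses are 28 B5 78 5A A0 96 F6 26.
Read back as big-endian, the last byte is least significant, giving 0x28B5785AA096F626.
0x28B5785AA096F626 = 2933383062938383910.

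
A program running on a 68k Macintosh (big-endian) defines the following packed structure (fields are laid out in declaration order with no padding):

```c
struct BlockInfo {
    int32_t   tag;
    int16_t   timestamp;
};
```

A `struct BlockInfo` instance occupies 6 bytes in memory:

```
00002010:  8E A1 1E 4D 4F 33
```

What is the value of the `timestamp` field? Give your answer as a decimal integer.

`timestamp` follows `tag` (4 bytes), so it starts at byte offset 4 and occupies 2 bytes.
Bytes at offsets 4..5: 4F 33.
Big-endian: lowest address holds the most-significant byte.
The bytes are already most-significant first: 0x4F33.
0x4F33 = 20275.

20275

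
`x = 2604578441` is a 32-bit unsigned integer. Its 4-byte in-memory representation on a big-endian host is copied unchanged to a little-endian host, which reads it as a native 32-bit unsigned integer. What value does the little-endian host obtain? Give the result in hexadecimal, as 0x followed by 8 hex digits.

2604578441 in 32-bit hexadecimal is 0x9B3EB689.
Stored big-endian, the bytes at ascending addresses are 9B 3E B6 89.
Read back as little-endian, the first byte is least significant, giving 0x89B63E9B.

0x89B63E9B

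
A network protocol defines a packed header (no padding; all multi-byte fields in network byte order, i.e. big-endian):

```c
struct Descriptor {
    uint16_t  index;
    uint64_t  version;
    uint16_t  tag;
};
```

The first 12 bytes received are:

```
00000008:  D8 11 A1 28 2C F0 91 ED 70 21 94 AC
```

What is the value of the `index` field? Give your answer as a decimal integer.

55313

`index` is the first field, at byte offset 0, occupying 2 bytes.
Bytes at offsets 0..1: D8 11.
Big-endian stores the most-significant byte at the lowest address.
The bytes are already most-significant first: 0xD811.
0xD811 = 55313.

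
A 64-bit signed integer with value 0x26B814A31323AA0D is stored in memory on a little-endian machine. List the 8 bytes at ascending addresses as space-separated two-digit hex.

0D AA 23 13 A3 14 B8 26

Split into bytes (most-significant first): 26 B8 14 A3 13 23 AA 0D.
In little-endian order the low byte comes first in memory.
So at ascending addresses the bytes are 0D AA 23 13 A3 14 B8 26.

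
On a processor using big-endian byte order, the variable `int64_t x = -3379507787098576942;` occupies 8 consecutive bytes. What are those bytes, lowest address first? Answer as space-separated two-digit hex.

D1 19 93 92 B2 52 A7 D2

Two's complement of -3379507787098576942 in 64 bits: 3379507787098576942 = 0x2EE66C6D4DAD582E; invert → 0xD1199392B252A7D1; add 1 → 0xD1199392B252A7D2.
Split into bytes (most-significant first): D1 19 93 92 B2 52 A7 D2.
Big-endian: lowest address holds the most-significant byte.
So the memory order matches the most-significant-first order: D1 19 93 92 B2 52 A7 D2.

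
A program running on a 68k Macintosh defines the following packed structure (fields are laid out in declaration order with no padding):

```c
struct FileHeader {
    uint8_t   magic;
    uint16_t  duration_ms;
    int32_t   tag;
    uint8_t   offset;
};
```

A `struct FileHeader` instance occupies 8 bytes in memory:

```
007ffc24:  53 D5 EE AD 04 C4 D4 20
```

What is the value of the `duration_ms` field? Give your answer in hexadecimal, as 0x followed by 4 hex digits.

`duration_ms` follows `magic` (1 byte), so it starts at byte offset 1 and occupies 2 bytes.
Bytes at offsets 1..2: D5 EE.
Big-endian: lowest address holds the most-significant byte.
The bytes are already most-significant first: 0xD5EE.

0xD5EE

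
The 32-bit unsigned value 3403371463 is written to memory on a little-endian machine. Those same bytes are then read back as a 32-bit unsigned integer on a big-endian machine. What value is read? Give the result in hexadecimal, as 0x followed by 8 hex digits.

0xC753DBCA

3403371463 in 32-bit hexadecimal is 0xCADB53C7.
Stored little-endian, the bytes at ascending addresses are C7 53 DB CA.
Read back as big-endian, the last byte is least significant, giving 0xC753DBCA.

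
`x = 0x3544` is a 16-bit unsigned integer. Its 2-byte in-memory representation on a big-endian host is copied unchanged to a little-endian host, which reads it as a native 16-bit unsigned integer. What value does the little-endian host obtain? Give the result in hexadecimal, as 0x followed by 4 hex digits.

0x4435

Stored big-endian, the bytes at ascending addresses are 35 44.
Read back as little-endian, the first byte is least significant, giving 0x4435.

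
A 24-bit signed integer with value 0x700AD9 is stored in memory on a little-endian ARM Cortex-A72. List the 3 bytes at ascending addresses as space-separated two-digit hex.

Split into bytes (most-significant first): 70 0A D9.
Little-endian: lowest address holds the least-significant byte.
So at ascending addresses the bytes are D9 0A 70.

D9 0A 70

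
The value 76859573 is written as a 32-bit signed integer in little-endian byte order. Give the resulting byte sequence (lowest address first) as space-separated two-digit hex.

76859573 in hexadecimal, padded to 32 bits, is 0x0494C8B5.
Split into bytes (most-significant first): 04 94 C8 B5.
Little-endian: lowest address holds the least-significant byte.
So at ascending addresses the bytes are B5 C8 94 04.

B5 C8 94 04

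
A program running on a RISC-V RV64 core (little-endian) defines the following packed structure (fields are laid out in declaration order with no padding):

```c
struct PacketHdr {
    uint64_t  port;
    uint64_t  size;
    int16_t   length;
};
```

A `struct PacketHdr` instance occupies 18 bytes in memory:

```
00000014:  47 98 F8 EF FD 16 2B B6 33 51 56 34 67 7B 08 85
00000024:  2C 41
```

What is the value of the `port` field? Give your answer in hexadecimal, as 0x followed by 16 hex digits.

0xB62B16FDEFF89847

`port` is the first field, at byte offset 0, occupying 8 bytes.
Bytes at offsets 0..7: 47 98 F8 EF FD 16 2B B6.
In little-endian order the low byte comes first in memory.
Reassemble most-significant byte first: B6 2B 16 FD EF F8 98 47 → 0xB62B16FDEFF89847.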